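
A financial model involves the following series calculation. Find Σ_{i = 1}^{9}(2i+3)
= 2·Σ i+3·9 = 2·45+27 = 117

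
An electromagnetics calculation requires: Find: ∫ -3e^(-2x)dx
Since d/dx[e^(-2x)] = -2e^(-2x), we get 3/2 e^(-2x) + C

Answer: (3/2)e^(-2x) + C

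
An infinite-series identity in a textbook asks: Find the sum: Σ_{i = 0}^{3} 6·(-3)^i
Geometric series: S=a(1 - r^n)/(1 - r)
a=6, r=-3, n=4
S=6(1 - 81)/4=-120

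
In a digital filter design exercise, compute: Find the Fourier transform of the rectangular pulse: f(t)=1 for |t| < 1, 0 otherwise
F(omega) = integral from -1 to 1 of e^(-j * omega * t) dt
= 2 * sin(1 * omega)/omega = 2 * sinc(1 * omega/pi)

Answer: 2 * sin(1 * omega)/omega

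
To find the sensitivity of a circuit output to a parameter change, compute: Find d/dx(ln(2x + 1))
Chain rule: d/dx[ln(u)]=u'/u where u=2x + 1
u'=2

Answer: (2)/(2x + 1)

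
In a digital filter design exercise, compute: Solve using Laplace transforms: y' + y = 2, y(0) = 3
Take L of both sides: sY(s) - 3 + Y(s) = 2/s
Y(s)(s + 1) = 2/s + 3
Y(s) = 2/(s(s + 1)) + 3/(s + 1)
Partial fractions: 2/(s(s + 1)) = 2/s - 2/(s + 1)
So Y(s) = 2/s + 1/(s + 1)
Inverse transform (L^(-1){1/s} = 1, L^(-1){1/(s + 1)} = e^(-t)):

Answer: y(t) = 2 + e^(-t)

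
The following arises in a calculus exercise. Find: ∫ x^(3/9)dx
Power rule: ∫ x^(1/3) dx = x^(4/3)/(4/3) + C

Answer: (3/4)·x^(4/3) + C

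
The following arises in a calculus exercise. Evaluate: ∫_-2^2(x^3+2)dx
Step 1: Find antiderivative F(x)=(1/4)x^4 + 2x
Step 2: F(2) - F(-2)=8 - (0)=8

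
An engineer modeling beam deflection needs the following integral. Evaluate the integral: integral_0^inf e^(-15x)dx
integral_0^inf e^(-15x) dx=[-1/15*e^(-15x)]_0^inf
=0 - (-1/15)=1/15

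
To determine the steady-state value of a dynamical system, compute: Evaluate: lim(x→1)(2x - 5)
Polynomial is continuous, so substitute x = 1:
2·1-5 = -3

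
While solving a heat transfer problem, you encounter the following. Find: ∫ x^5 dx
Using power rule: ∫ x^5 dx = 1/6 x^6+C = (1/6)x^6+C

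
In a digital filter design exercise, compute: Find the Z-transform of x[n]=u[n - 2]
Using the time-shift property: Z{u[n-2]} = z^(-2) * z/(z-1)
= z^(-1)/(z-1)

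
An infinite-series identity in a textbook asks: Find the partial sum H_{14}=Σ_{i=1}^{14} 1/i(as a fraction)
H_14=1+1/2+1/3+...+1/14
=1171733/360360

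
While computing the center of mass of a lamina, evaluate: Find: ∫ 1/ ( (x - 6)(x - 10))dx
Partial fractions: 1/((x-6)(x-10))=A/(x-6) + B/(x-10)
A=-1/4, B=1/4
∫ [-1/4· 1/(x-6) + 1/4· 1/(x-10)] dx
=(1/4)[ln|x-10| - ln|x-6|] + C

Answer: (1/4)·ln|(x-10)/(x-6)| + C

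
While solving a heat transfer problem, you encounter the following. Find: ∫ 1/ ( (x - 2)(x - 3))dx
Partial fractions: 1/((x-2)(x-3)) = A/(x-2) + B/(x-3)
A = -1, B = 1
∫ [-1· 1/(x-2) + 1· 1/(x-3)] dx
= (1)[ln|x-3| - ln|x-2|] + C

Answer: ln|(x-3)/(x-2)| + C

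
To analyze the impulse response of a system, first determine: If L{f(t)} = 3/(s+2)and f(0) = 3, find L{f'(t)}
L{f'(t)} = s·F(s) - f(0) = 3s/(s + 2) - 3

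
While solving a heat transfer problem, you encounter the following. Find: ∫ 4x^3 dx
Using power rule: ∫ 4x^3 dx=4/4 x^4 + C=x^4 + C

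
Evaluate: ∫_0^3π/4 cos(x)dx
Antiderivative: sin(x)
Evaluate at bounds: [sin(1·3π/4)/1] - [sin(1·0)/1]
= ((√2/2) - (0))/1 = √2/2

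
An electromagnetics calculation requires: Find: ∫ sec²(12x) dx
Since d/dx[tan(12x)]=12sec²(12x), integral=tan(12x)/12 + C

Answer: (1/12)tan(12x) + C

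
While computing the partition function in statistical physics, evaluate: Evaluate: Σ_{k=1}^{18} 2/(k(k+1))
Partial fractions: 2/(k(k + 1)) = 2/k - 2/(k + 1)
Telescoping sum: 2(1 - 1/19) = 2·18/19

Answer: 36/19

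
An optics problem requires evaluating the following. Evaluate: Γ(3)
Γ(n)=(n-1)! for positive integers
Γ(3)=2!=2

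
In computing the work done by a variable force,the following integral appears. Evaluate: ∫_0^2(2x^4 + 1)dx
Step 1: Find antiderivative F(x)=(2/5)x^5 + x
Step 2: F(2) - F(0)=74/5 - (0)=74/5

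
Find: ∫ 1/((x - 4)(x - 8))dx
Partial fractions: 1/((x-4)(x-8))=A/(x-4)+B/(x-8)
A=-1/4, B=1/4
∫ [-1/4· 1/(x-4)+1/4· 1/(x-8)] dx
=(1/4)[ln|x-8| - ln|x-4|]+C

Answer: (1/4)·ln|(x-8)/(x-4)|+C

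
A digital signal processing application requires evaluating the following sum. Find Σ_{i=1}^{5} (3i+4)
=3·Σ i+4·5=3·15+20=65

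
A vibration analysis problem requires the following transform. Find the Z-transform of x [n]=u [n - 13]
Using the time-shift property: Z{u[n-13]} = z^(-13) * z/(z-1)
= z^(-12)/(z-1)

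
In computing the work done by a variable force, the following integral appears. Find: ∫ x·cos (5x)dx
By parts: u=x, dv=cos(5x) dx
du=dx, v=sin(5x)/5
=x·sin(5x)/5 + cos(5x)/5² + C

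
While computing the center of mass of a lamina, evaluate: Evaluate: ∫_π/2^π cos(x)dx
Antiderivative: sin(x)
Evaluate at bounds: [sin(1·π)/1] - [sin(1·π/2)/1]
=((0) - (1))/1=-1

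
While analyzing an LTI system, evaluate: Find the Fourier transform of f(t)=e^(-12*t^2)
The Fourier transform of a Gaussian e^(-a*t^2) is sqrt(pi/a)*e^(-omega^2/(4a)).
With a = 12: F(omega) = sqrt(pi/12)*e^(-omega^2/48)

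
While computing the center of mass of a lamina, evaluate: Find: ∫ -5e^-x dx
Since d/dx[e^-x]=- e^-x, we get 5e^-x + C

Answer: 5e^-x + C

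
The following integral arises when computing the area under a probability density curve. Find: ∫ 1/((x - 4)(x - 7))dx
Partial fractions: 1/((x-4)(x-7))=A/(x-4)+B/(x-7)
A=-1/3, B=1/3
∫ [-1/3· 1/(x-4)+1/3· 1/(x-7)] dx
=(1/3)[ln|x-7| - ln|x-4|]+C

Answer: (1/3)·ln|(x-7)/(x-4)|+C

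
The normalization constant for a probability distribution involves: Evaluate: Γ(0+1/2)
Γ(1/2) = √π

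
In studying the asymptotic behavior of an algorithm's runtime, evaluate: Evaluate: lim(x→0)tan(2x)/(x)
tan(u) ≈ u for small u:
tan(2x)/(x) ≈ 2x/(x) = 2/1

Answer: 2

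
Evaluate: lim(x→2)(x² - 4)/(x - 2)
Factor: (x² - 4) = (x-2)(x + 2)
Cancel (x-2): lim(x→2) (x + 2) = 4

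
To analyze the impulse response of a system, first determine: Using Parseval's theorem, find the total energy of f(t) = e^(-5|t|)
Parseval's theorem: E = integral |f(t)|^2 dt = (1/2pi) integral |F(omega)|^2 domega
E = integral_{-inf}^{inf} e^(-10|t|) dt = 2*integral_0^inf e^(-10t) dt = 2/(2*5) = 1/5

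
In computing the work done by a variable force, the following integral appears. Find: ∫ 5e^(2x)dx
Since d/dx[e^(2x)] = 2e^(2x), we get 5/2 e^(2x) + C

Answer: (5/2)e^(2x) + C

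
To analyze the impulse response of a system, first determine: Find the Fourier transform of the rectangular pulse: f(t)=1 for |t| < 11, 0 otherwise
F(omega) = integral from -11 to 11 of e^(-j * omega * t) dt
= 2 * sin(11 * omega)/omega = 22 * sinc(11 * omega/pi)

Answer: 2 * sin(11 * omega)/omega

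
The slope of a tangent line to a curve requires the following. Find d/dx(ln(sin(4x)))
Chain rule: d/dx[ln(u)]=u'/u where u=sin(4x)
u'=4cos(4x)

Answer: (4cos(4x))/(sin(4x))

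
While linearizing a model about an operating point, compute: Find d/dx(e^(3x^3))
Chain rule: d/dx[e^u] = e^u · u' where u = 3x^3
u' = 9x^2

Answer: 9x^2·e^(3x^3)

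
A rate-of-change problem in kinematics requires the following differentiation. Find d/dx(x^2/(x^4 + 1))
Quotient rule: (f/g)'=(f'g - fg')/g²
f=x^2, f'=2x
g=x^4+1, g'=4x^3

Answer: (2x·(x^4+1)-4x^5)/(x^4+1)²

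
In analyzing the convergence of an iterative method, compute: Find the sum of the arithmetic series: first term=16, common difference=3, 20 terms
Last term: a_n = 16 + (20 - 1)·3 = 73
Sum = n(a_1 + a_n)/2 = 20(16 + 73)/2 = 890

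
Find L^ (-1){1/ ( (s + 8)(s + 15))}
Partial fractions: 1/((s+8)(s+15)) = A/(s+8)+B/(s+15)
Cover-up: A = 1/(s+15)|_{s = -8} = 1/7; B = 1/(s+8)|_{s = -15} = -1/7
L^(-1) = (1/7)e^(-8t) - (1/7)e^(-15t)

Answer: (1/7)(e^(-8t) - e^(-15t))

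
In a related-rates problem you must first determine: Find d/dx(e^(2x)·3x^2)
Product rule: (fg)'=f'g+fg'
f=e^(2x), f'=2·e^(2x)
g=3x^2, g'=6x

Answer: 6·e^(2x)·x^2+6·e^(2x)·x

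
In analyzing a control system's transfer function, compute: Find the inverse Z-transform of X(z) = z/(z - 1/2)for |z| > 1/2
Standard pair: z/(z-a) <-> a^n * u[n] for causal signals
With a=1/2: x[n]=(1/2)^n * u[n]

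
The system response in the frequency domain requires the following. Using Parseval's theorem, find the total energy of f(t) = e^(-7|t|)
Parseval's theorem: E=integral |f(t)|^2 dt=(1/2pi) integral |F(omega)|^2 domega
E=integral_{-inf}^{inf} e^(-14|t|) dt=2*integral_0^inf e^(-14t) dt=2/(2*7)=1/7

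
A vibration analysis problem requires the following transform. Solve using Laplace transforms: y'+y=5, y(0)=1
Take L of both sides: sY(s)-1+Y(s) = 5/s
Y(s)(s+1) = 5/s+1
Y(s) = 5/(s(s+1))+1/(s+1)
Partial fractions: 5/(s(s+1)) = 5/s - 5/(s+1)
So Y(s) = 5/s - 4/(s+1)
Inverse transform (L^(-1){1/s} = 1, L^(-1){1/(s+1)} = e^(-t)):

Answer: y(t) = 5-4·e^(-t)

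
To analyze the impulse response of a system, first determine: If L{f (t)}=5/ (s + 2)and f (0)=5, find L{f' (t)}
L{f'(t)}=s·F(s) - f(0)=5s/(s + 2) - 5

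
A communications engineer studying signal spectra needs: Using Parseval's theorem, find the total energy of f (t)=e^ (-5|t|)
Parseval's theorem: E=integral |f(t)|^2 dt=(1/2pi) integral |F(omega)|^2 domega
E=integral_{-inf}^{inf} e^(-10|t|) dt=2*integral_0^inf e^(-10t) dt=2/(2*5)=1/5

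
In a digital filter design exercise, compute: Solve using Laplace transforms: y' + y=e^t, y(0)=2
Take L: sY - 2+Y=1/(s-1)
Y(s+1)=1/(s-1)+2
Y=1/((s-1)(s+1))+2/(s+1)
Partial fractions: 1/((s-1)(s+1))=(1/2)/(s-1) - (1/2)/(s+1)
So Y=(1/2)/(s-1)+(3/2)/(s+1)
Inverse Laplace transform (L^(-1){1/(s-1)}=e^t, L^(-1){1/(s+1)}=e^(-t)):

Answer: y(t)=(1/2)·e^t+(3/2)·e^(-t)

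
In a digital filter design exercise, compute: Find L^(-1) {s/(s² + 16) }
L^(-1){s/(s²+w²)} = cos(wt)
Here w = 4

Answer: cos(4t)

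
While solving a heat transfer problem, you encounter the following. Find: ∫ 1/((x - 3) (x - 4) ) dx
Partial fractions: 1/((x-3)(x-4))=A/(x-3)+B/(x-4)
A=-1, B=1
∫ [-1· 1/(x-3)+1· 1/(x-4)] dx
=(1)[ln|x-4| - ln|x-3|]+C

Answer: ln|(x-4)/(x-3)|+C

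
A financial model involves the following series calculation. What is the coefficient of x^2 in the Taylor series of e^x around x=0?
Taylor series of e^x=Σ x^n/n!
Coefficient of x^2=1/2!=1/2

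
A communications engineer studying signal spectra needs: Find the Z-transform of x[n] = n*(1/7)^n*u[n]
Using the property Z{n*a^n*u[n]}=az/(z-a)^2
With a=1/7: X(z)=(1/7)z/(z - 1/7)^2, |z| > 1/7

Answer: (1/7)z/(z - 1/7)^2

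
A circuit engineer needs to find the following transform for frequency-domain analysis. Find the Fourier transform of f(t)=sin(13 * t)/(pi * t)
sin(W * t)/(pi * t)=(W/pi) * sinc(W * t/pi) is the impulse response of the ideal low-pass filter with cutoff W (here W=13).
Its Fourier transform is a rectangular function:
F(omega)=1 for |omega| < 13, 0 otherwise

Answer: rect(omega/26) [i.e., 1 for |omega| < 13, 0 otherwise]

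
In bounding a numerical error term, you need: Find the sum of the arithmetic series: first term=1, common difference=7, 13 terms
Last term: a_n = 1+(13-1)·7 = 85
Sum = n(a_1+a_n)/2 = 13(1+85)/2 = 559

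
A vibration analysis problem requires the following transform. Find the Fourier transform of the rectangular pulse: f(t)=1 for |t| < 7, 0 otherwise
F(omega) = integral from -7 to 7 of e^(-j*omega*t) dt
= 2*sin(7*omega)/omega = 14*sinc(7*omega/pi)

Answer: 2*sin(7*omega)/omega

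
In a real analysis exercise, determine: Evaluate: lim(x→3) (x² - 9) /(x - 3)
Factor: (x² - 9) = (x-3)(x+3)
Cancel (x-3): lim(x→3) (x+3) = 6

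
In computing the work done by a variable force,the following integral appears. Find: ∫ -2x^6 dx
Using power rule: ∫ -2x^6 dx=-2/7 x^7+C=(-2/7)x^7+C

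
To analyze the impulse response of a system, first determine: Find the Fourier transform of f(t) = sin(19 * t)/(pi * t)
sin(W * t)/(pi * t)=(W/pi) * sinc(W * t/pi) is the impulse response of the ideal low-pass filter with cutoff W (here W=19).
Its Fourier transform is a rectangular function:
F(omega)=1 for |omega| < 19, 0 otherwise

Answer: rect(omega/38) [i.e., 1 for |omega| < 19, 0 otherwise]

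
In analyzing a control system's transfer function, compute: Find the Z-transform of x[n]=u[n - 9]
Using the time-shift property: Z{u[n-9]}=z^(-9)*z/(z-1)
=z^(-8)/(z-1)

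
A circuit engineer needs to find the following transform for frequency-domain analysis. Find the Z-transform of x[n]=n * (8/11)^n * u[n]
Using the property Z{n * a^n * u[n]}=az/(z-a)^2
With a=8/11: X(z)=(8/11)z/(z - 8/11)^2, |z| > 8/11

Answer: (8/11)z/(z - 8/11)^2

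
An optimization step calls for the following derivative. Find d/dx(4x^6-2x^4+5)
Power rule: d/dx(ax^n)=n·a·x^(n-1)
Term by term: 24·x^5 - 8·x^3

Answer: 24x^5 - 8x^3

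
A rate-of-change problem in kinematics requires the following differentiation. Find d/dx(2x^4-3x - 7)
Power rule: d/dx(ax^n)=n·a·x^(n-1)
Term by term: 8·x^3-3

Answer: 8x^3-3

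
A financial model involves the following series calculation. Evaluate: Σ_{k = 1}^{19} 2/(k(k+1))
Partial fractions: 2/(k(k+1))=2/k - 2/(k+1)
Telescoping sum: 2(1-1/20)=2·19/20

Answer: 19/10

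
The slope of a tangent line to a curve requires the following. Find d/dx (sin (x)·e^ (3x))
Product rule: (fg)' = f'g+fg'
f = sin(x), f' = cos(x)
g = e^(3x), g' = 3·e^(3x)

Answer: cos(x)·e^(3x)+3·sin(x)·e^(3x)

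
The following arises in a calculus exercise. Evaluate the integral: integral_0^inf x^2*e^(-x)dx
This is a Gamma integral. Substitute u = 1x:
integral_0^inf x^2*e^(-x) dx = (1/1^3) integral_0^inf u^2*e^(-u) du
= Gamma(3)/1^3 = 2!/1^3 = 2/1

Answer: 2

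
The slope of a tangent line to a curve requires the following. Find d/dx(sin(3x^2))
Chain rule: d/dx[sin(u)] = cos(u)·u' where u = 3x^2
u' = 6x

Answer: 6x·cos(3x^2)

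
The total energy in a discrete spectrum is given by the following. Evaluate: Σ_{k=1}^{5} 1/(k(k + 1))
Partial fractions: 1/(k(k+1))=1/k - 1/(k+1)
Telescoping sum: 1(1-1/6)=1·5/6

Answer: 5/6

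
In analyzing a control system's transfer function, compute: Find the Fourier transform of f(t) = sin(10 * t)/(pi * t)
sin(W * t)/(pi * t)=(W/pi) * sinc(W * t/pi) is the impulse response of the ideal low-pass filter with cutoff W (here W=10).
Its Fourier transform is a rectangular function:
F(omega)=1 for |omega| < 10, 0 otherwise

Answer: rect(omega/20) [i.e., 1 for |omega| < 10, 0 otherwise]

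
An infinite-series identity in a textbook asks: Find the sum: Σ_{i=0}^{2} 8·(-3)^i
Geometric series: S = a(1 - r^n)/(1 - r)
a = 8, r = -3, n = 3
S = 8(1+27)/4 = 56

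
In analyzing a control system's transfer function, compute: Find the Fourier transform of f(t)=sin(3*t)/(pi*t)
sin(W * t)/(pi * t) = (W/pi) * sinc(W * t/pi) is the impulse response of the ideal low-pass filter with cutoff W (here W = 3).
Its Fourier transform is a rectangular function:
F(omega) = 1 for |omega| < 3, 0 otherwise

Answer: rect(omega/6) [i.e., 1 for |omega| < 3, 0 otherwise]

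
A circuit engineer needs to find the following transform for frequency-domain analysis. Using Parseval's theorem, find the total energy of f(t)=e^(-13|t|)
Parseval's theorem: E = integral |f(t)|^2 dt = (1/2pi) integral |F(omega)|^2 domega
E = integral_{-inf}^{inf} e^(-26|t|) dt = 2*integral_0^inf e^(-26t) dt = 2/(2*13) = 1/13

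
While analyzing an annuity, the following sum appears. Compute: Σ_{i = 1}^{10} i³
Using formula: Σ i^3 = [n(n+1)/2]² = [10·11/2]² = 3025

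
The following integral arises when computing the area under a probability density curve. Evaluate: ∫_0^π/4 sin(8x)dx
Antiderivative: -cos(8x)/8
Evaluate at bounds: [-cos(8·π/4)/8] - [-cos(8·0)/8]
= (-(1)+(1))/8 = 0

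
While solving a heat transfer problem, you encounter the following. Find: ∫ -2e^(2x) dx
Since d/dx[e^(2x)] = 2e^(2x), we get -1 e^(2x)+C

Answer: -e^(2x)+C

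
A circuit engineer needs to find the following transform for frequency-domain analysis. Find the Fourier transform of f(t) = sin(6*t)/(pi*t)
sin(W*t)/(pi*t)=(W/pi)*sinc(W*t/pi) is the impulse response of the ideal low-pass filter with cutoff W (here W=6).
Its Fourier transform is a rectangular function:
F(omega)=1 for |omega| < 6, 0 otherwise

Answer: rect(omega/12) [i.e., 1 for |omega| < 6, 0 otherwise]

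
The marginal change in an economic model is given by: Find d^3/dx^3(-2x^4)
Apply power rule 3 times:
d^1: -8x^3
d^2: -24x^2
d^3: -48x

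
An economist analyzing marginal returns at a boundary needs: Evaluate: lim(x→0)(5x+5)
Polynomial is continuous, so substitute x=0:
5·0 + 5=5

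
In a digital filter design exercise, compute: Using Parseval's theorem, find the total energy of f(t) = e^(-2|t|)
Parseval's theorem: E=integral |f(t)|^2 dt=(1/2pi) integral |F(omega)|^2 domega
E=integral_{-inf}^{inf} e^(-4|t|) dt=2 * integral_0^inf e^(-4t) dt=2/(2 * 2)=1/2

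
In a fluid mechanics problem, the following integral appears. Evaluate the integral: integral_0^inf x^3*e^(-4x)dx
This is a Gamma integral. Substitute u=4x (du=4 dx):
integral_0^inf x^3*e^(-4x) dx=(1/4^4) integral_0^inf u^3*e^(-u) du
=Gamma(4)/4^4=3!/4^4=6/256

Answer: 3/128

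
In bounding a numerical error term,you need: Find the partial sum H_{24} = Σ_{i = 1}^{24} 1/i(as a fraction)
H_24 = 1 + 1/2 + 1/3 + ... + 1/24
= 1347822955/356948592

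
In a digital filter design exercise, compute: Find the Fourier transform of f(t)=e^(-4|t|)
Using the standard pair: F{e^(-a|t|)} = 2a/(a^2 + omega^2)
With a = 4: F(omega) = 8/(16 + omega^2)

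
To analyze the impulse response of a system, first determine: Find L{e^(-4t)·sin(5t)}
First shifting: L{e^(at)f(t)}=F(s-a)
L{sin(5t)}=5/(s²+25)
Shift: 5/((s+4)²+25)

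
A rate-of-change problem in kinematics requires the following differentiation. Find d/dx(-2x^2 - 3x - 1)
Power rule: d/dx(ax^n) = n·a·x^(n-1)
Term by term: -4·x - 3

Answer: -4x - 3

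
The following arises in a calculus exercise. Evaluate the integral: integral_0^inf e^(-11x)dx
integral_0^inf e^(-11x) dx = [-1/11 * e^(-11x)]_0^inf
= 0 - (-1/11) = 1/11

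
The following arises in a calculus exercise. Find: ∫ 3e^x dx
Since d/dx[e^x] = +e^x, we get 3e^x+C

Answer: 3e^x+C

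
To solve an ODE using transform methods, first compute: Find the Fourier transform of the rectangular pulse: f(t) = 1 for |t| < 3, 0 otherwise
F(omega)=integral from -3 to 3 of e^(-j * omega * t) dt
=2 * sin(3 * omega)/omega=6 * sinc(3 * omega/pi)

Answer: 2 * sin(3 * omega)/omega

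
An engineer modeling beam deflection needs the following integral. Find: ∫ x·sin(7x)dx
By parts: u = x, dv = sin(7x) dx
du = dx, v = -cos(7x)/7
= -x·cos(7x)/7+sin(7x)/7²+C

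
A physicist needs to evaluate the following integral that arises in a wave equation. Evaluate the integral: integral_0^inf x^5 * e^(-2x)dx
This is a Gamma integral. Substitute u=2x (du=2 dx):
integral_0^inf x^5*e^(-2x) dx=(1/2^6) integral_0^inf u^5*e^(-u) du
=Gamma(6)/2^6=5!/2^6=120/64

Answer: 15/8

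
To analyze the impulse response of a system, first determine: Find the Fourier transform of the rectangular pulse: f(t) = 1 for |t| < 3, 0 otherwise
F(omega) = integral from -3 to 3 of e^(-j * omega * t) dt
= 2 * sin(3 * omega)/omega = 6 * sinc(3 * omega/pi)

Answer: 2 * sin(3 * omega)/omega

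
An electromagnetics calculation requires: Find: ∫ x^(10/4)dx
Power rule: ∫ x^(5/2) dx=x^(7/2)/(7/2)+C

Answer: (2/7)·x^(7/2)+C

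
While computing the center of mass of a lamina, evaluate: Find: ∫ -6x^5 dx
Using power rule: ∫ -6x^5 dx=-6/6 x^6 + C=-x^6 + C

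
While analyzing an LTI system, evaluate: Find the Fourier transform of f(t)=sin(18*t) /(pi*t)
sin(W * t)/(pi * t) = (W/pi) * sinc(W * t/pi) is the impulse response of the ideal low-pass filter with cutoff W (here W = 18).
Its Fourier transform is a rectangular function:
F(omega) = 1 for |omega| < 18, 0 otherwise

Answer: rect(omega/36) [i.e., 1 for |omega| < 18, 0 otherwise]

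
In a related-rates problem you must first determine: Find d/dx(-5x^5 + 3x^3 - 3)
Power rule: d/dx(ax^n)=n·a·x^(n-1)
Term by term: -25·x^4 + 9·x^2

Answer: -25x^4 + 9x^2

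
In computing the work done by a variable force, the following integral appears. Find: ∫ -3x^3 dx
Using power rule: ∫ -3x^3 dx = -3/4 x^4 + C = (-3/4)x^4 + C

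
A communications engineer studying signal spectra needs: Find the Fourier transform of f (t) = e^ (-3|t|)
Using the standard pair: F{e^(-a|t|)}=2a/(a^2 + omega^2)
With a=3: F(omega)=6/(9 + omega^2)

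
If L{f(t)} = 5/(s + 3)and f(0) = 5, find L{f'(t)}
L{f'(t)} = s·F(s) - f(0) = 5s/(s + 3) - 5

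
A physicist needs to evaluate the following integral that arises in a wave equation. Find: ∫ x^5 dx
Using power rule: ∫ x^5 dx=1/6 x^6 + C=(1/6)x^6 + C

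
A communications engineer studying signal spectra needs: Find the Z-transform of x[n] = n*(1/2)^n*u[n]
Using the property Z{n*a^n*u[n]} = az/(z-a)^2
With a = 1/2: X(z) = (1/2)z/(z - 1/2)^2, |z| > 1/2

Answer: (1/2)z/(z - 1/2)^2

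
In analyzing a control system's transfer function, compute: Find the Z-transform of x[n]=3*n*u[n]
Z{n * u[n]} = z/(z-1)^2
By linearity: Z{3 * n * u[n]} = 3z/(z-1)^2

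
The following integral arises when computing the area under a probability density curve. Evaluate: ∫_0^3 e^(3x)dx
Antiderivative: (1/3)e^(3x)
Evaluate: (1/3)(e^9 - 1)

Answer: (e^9 - 1)/3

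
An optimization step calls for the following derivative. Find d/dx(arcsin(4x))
d/dx[arcsin(u)]=u'/√(1-u²), u=4x, u'=4

Answer: 4/√(1-16x²)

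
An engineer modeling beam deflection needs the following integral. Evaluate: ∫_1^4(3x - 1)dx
Step 1: Find antiderivative F(x) = (3/2)x^2 - x
Step 2: F(4) - F(1) = 20 - (1/2) = 39/2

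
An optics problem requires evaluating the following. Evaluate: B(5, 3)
B(x,y)=Γ(x)Γ(y)/Γ(x + y)=(x-1)!(y-1)!/(x + y-1)!
B(5,3)=4!·2!/7!=1/105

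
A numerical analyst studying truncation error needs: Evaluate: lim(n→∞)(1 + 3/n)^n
This is the definition of e^3: lim(1 + 3/n)^n = e^3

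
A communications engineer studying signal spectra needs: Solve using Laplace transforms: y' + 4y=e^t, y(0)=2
Take L: sY - 2+4Y=1/(s-1)
Y(s+4)=1/(s-1)+2
Y=1/((s-1)(s+4))+2/(s+4)
Partial fractions: 1/((s-1)(s+4))=(1/5)/(s-1) - (1/5)/(s+4)
So Y=(1/5)/(s-1)+(9/5)/(s+4)
Inverse Laplace transform (L^(-1){1/(s-1)}=e^t, L^(-1){1/(s+4)}=e^(-4t)):

Answer: y(t)=(1/5)·e^t+(9/5)·e^(-4t)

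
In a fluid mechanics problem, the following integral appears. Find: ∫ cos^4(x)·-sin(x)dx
Let u=cos(x), du=-sin(x) dx
∫ u^4 du=u^5/5 + C

Answer: cos^5(x)/5 + C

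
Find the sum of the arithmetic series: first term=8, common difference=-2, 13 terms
Last term: a_n=8+(13-1)·-2=-16
Sum=n(a_1+a_n)/2=13(8+(-16))/2=-52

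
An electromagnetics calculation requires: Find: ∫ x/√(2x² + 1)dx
Let u=2x²+1, du=4x dx
∫ (1/4)·u^(-1/2) du=√u/2+C

Answer: √(2x²+1)/2+C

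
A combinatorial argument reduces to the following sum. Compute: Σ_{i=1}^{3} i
Using formula: Σ i^1 = n(n + 1)/2 = 3·4/2 = 6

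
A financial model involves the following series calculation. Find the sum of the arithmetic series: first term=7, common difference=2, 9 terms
Last term: a_n=7 + (9 - 1)·2=23
Sum=n(a_1 + a_n)/2=9(7 + 23)/2=135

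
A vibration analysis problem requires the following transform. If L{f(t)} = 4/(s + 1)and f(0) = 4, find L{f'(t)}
L{f'(t)} = s·F(s) - f(0) = 4s/(s + 1) - 4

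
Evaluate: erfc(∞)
erfc(x)=1 - erf(x); erfc(∞)=1 - erf(∞)=1 - 1=0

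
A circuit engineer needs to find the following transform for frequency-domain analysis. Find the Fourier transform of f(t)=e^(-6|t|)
Using the standard pair: F{e^(-a|t|)}=2a/(a^2+omega^2)
With a=6: F(omega)=12/(36+omega^2)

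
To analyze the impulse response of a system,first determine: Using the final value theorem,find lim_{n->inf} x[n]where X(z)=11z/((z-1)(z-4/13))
Final value theorem: lim x[n]=lim_{z->1} (z-1)*X(z)
(z-1)*X(z)=11z/(z-4/13)
As z->1: 11/(1 - 4/13)=11/(9/13)=143/9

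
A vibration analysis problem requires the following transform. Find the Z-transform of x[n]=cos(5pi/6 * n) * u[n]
Z{cos(w0 * n) * u[n]} = z(z - cos(w0))/(z^2-2z * cos(w0)+1)
With w0 = 5pi/6: X(z) = z(z - cos(5pi/6))/(z^2-2z * cos(5pi/6)+1)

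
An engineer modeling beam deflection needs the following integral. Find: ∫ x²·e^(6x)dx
Integration by parts twice:
First: u = x², dv = e^(6x) dx => x²e^(6x)/6 - (2/6)∫ xe^(6x) dx
Second (∫ xe^(6x) dx): xe^(6x)/6 - e^(6x)/36
Combining: e^(6x)(x²/6 - 2x/36 + 2/216) + C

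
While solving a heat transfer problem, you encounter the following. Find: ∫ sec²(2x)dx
Since d/dx[tan(2x)] = 2sec²(2x), integral = tan(2x)/2 + C

Answer: (1/2)tan(2x) + C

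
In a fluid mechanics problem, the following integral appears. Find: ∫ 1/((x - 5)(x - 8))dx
Partial fractions: 1/((x-5)(x-8)) = A/(x-5)+B/(x-8)
A = -1/3, B = 1/3
∫ [-1/3· 1/(x-5)+1/3· 1/(x-8)] dx
= (1/3)[ln|x-8| - ln|x-5|]+C

Answer: (1/3)·ln|(x-8)/(x-5)|+C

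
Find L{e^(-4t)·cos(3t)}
First shifting: L{e^(at)f(t)} = F(s-a)
L{cos(3t)} = s/(s²+9)
Shift: (s+4)/((s+4)²+9)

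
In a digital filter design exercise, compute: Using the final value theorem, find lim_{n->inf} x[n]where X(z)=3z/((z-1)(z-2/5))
Final value theorem: lim x[n] = lim_{z->1} (z-1) * X(z)
(z-1) * X(z) = 3z/(z-2/5)
As z->1: 3/(1-2/5) = 3/(3/5) = 5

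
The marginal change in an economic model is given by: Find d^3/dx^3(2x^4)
Apply power rule 3 times:
d^1: 8x^3
d^2: 24x^2
d^3: 48x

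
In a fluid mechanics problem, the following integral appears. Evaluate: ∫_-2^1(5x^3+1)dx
Step 1: Find antiderivative F(x)=(5/4)x^4 + x
Step 2: F(1) - F(-2)=9/4 - (18)=-63/4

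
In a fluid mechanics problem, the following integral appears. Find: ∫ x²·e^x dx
Integration by parts twice:
First: u=x², dv=e^x dx => x²e^x - 2∫ xe^x dx
Second: u=x, dv=e^x dx => xe^x - e^x
Combining: x²e^x - 2xe^x+2e^x+C

Answer: e^x(x² - 2x+2)+C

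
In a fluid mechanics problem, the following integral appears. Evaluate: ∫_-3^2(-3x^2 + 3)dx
Step 1: Find antiderivative F(x) = -x^3 + 3x
Step 2: F(2) - F(-3) = -2 - (18) = -20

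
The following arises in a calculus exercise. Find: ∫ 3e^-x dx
Since d/dx[e^-x]=- e^-x, we get -3e^-x+C

Answer: -3e^-x+C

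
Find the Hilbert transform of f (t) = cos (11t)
The Hilbert transform shifts each frequency component by -pi/2.
H{cos(wt)} = sin(wt)
With w = 11: H{cos(11t)} = sin(11t)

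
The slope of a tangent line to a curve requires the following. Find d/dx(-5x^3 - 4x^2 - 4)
Power rule: d/dx(ax^n) = n·a·x^(n-1)
Term by term: -15·x^2-8·x

Answer: -15x^2-8x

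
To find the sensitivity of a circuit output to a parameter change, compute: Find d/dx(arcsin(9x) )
d/dx[arcsin(u)] = u'/√(1-u²), u = 9x, u' = 9

Answer: 9/√(1-81x²)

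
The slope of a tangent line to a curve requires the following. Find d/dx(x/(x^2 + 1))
Quotient rule: (f/g)'=(f'g - fg')/g²
f=x, f'=1
g=x^2 + 1, g'=2x

Answer: (1·(x^2 + 1) - 2x^2)/(x^2 + 1)²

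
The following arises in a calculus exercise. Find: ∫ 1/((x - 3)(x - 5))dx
Partial fractions: 1/((x-3)(x-5))=A/(x-3) + B/(x-5)
A=-1/2, B=1/2
∫ [-1/2· 1/(x-3) + 1/2· 1/(x-5)] dx
=(1/2)[ln|x-5| - ln|x-3|] + C

Answer: (1/2)·ln|(x-5)/(x-3)| + C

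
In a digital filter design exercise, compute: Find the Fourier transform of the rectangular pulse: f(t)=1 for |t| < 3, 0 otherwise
F(omega)=integral from -3 to 3 of e^(-j*omega*t) dt
=2*sin(3*omega)/omega=6*sinc(3*omega/pi)

Answer: 2*sin(3*omega)/omega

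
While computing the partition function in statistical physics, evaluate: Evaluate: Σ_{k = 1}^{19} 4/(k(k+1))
Partial fractions: 4/(k(k+1)) = 4/k - 4/(k+1)
Telescoping sum: 4(1-1/20) = 4·19/20

Answer: 19/5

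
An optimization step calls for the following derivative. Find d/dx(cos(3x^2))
Chain rule: d/dx[cos(u)] = -sin(u)·u' where u = 3x^2
u' = 6x

Answer: -6x·sin(3x^2)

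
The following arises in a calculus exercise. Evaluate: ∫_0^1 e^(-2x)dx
Antiderivative: (1/(-2))e^(-2x)
Evaluate: (1/(-2))(e^-2 - 1)

Answer: (e^-2 - 1)/(-2)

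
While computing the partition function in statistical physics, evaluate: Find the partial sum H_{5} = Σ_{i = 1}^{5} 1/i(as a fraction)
H_5=1+1/2+1/3+...+1/5
=137/60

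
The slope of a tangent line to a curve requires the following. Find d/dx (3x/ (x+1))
Quotient rule: (f/g)'=(f'g - fg')/g²
f=3x, f'=3
g=x+1, g'=1

Answer: (3·(x+1)-3x)/(x+1)²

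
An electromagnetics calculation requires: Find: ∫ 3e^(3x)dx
Since d/dx[e^(3x)] = 3e^(3x), we get 1 e^(3x) + C

Answer: e^(3x) + C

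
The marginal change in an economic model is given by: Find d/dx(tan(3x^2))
Chain rule: d/dx[tan(u)]=sec²(u)·u' where u=3x^2
u'=6x

Answer: 6x·sec²(3x^2)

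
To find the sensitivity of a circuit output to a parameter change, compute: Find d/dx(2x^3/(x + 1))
Quotient rule: (f/g)'=(f'g - fg')/g²
f=2x^3, f'=6x^2
g=x+1, g'=1

Answer: (6x^2·(x+1)-2x^3)/(x+1)²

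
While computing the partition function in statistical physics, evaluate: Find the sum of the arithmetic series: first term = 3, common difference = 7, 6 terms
Last term: a_n = 3+(6-1)·7 = 38
Sum = n(a_1+a_n)/2 = 6(3+38)/2 = 123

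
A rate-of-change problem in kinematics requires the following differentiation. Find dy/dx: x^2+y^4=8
Differentiate: 2x+4y^3·(dy/dx)=0
dy/dx=-2x/(4y^3)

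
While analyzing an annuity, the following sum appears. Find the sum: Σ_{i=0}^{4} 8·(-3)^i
Geometric series: S = a(1 - r^n)/(1 - r)
a = 8, r = -3, n = 5
S = 8(1 + 243)/4 = 488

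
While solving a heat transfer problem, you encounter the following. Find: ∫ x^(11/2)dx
Power rule: ∫ x^(11/2) dx = x^(13/2)/(13/2) + C

Answer: (2/13)·x^(13/2) + C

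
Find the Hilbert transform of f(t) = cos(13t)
The Hilbert transform shifts each frequency component by -pi/2.
H{cos(wt)}=sin(wt)
With w=13: H{cos(13t)}=sin(13t)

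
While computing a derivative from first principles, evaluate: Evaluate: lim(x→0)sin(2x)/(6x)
L'Hôpital (0/0): lim 2cos(2x)/6 = 2/6

Answer: 1/3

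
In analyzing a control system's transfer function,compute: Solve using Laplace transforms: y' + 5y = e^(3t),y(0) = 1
Take L: sY - 1+5Y=1/(s-3)
Y(s+5)=1/(s-3)+1
Y=1/((s-3)(s+5))+1/(s+5)
Partial fractions: 1/((s-3)(s+5))=(1/8)/(s-3) - (1/8)/(s+5)
So Y=(1/8)/(s-3)+(7/8)/(s+5)
Inverse Laplace transform (L^(-1){1/(s-3)}=e^(3t), L^(-1){1/(s+5)}=e^(-5t)):

Answer: y(t)=(1/8)·e^(3t)+(7/8)·e^(-5t)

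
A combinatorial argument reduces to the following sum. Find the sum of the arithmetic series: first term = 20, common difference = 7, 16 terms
Last term: a_n = 20+(16-1)·7 = 125
Sum = n(a_1+a_n)/2 = 16(20+125)/2 = 1160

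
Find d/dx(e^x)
Chain rule: d/dx[e^u]=e^u · u' where u=x
u'=1

Answer: 1·e^x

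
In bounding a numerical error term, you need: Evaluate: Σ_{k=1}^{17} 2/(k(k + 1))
Partial fractions: 2/(k(k + 1))=2/k - 2/(k + 1)
Telescoping sum: 2(1 - 1/18)=2·17/18

Answer: 17/9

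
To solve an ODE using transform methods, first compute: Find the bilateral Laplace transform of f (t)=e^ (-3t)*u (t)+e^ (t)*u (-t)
For e^(-3t) * u(t): L = 1/(s+3), Re(s) > -3
For e^(t) * u(-t): L = -1/(s-1), Re(s) < 1
Combined: F(s) = 1/(s+3)-1/(s-1), -3 < Re(s) < 1

Answer: 1/(s+3)-1/(s-1), ROC: -3 < Re(s) < 1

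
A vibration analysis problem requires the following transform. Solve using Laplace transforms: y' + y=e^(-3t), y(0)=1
Take L: sY - 1 + Y = 1/(s + 3)
Y(s + 1) = 1/(s + 3) + 1
Y = 1/((s + 3)(s + 1)) + 1/(s + 1)
Partial fractions: 1/((s + 3)(s + 1)) = -(1/2)/(s + 3) + (1/2)/(s + 1)
So Y = -(1/2)/(s + 3) + (3/2)/(s + 1)
Inverse Laplace transform (L^(-1){1/(s + 3)} = e^(-3t), L^(-1){1/(s + 1)} = e^(-t)):

Answer: y(t) = (-1/2)·e^(-3t) + (3/2)·e^(-t)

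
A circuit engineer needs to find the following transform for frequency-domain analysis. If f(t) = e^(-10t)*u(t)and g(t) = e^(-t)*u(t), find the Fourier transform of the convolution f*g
By the convolution theorem: F{f * g} = F(omega) * G(omega)
F(omega) = 1/(10+j * omega), G(omega) = 1/(1+j * omega)
F{f * g} = 1/((10+j * omega)(1+j * omega))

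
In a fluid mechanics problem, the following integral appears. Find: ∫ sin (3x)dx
Using substitution u = 3x: ∫ sin(u) du/3 = -cos(u)/3 + C

Answer: (-1/3)cos(3x) + C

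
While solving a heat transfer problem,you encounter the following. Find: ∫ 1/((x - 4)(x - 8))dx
Partial fractions: 1/((x-4)(x-8)) = A/(x-4)+B/(x-8)
A = -1/4, B = 1/4
∫ [-1/4· 1/(x-4)+1/4· 1/(x-8)] dx
= (1/4)[ln|x-8| - ln|x-4|]+C

Answer: (1/4)·ln|(x-8)/(x-4)|+C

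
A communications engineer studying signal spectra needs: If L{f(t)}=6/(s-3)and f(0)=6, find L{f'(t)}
L{f'(t)} = s·F(s) - f(0) = 6s/(s-3) - 6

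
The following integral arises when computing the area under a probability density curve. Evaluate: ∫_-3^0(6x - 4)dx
Step 1: Find antiderivative F(x)=3x^2 - 4x
Step 2: F(0) - F(-3)=0 - (39)=-39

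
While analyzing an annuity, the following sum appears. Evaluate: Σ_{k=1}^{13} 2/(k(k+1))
Partial fractions: 2/(k(k + 1))=2/k - 2/(k + 1)
Telescoping sum: 2(1 - 1/14)=2·13/14

Answer: 13/7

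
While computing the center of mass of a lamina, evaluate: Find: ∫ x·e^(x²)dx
Let u=x², du=2x dx
∫ (1/2)e^u du=e^u/2 + C

Answer: e^(x²)/2 + C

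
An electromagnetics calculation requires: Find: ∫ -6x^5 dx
Using power rule: ∫ -6x^5 dx = -6/6 x^6 + C = -x^6 + C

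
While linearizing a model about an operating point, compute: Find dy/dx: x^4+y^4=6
Differentiate: 4x^3 + 4y^3·(dy/dx) = 0
dy/dx = -4x^3/(4y^3)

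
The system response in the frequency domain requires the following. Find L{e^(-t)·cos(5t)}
First shifting: L{e^(at)f(t)} = F(s-a)
L{cos(5t)} = s/(s² + 25)
Shift: (s + 1)/((s + 1)² + 25)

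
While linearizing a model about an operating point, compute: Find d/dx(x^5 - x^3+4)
Power rule: d/dx(ax^n)=n·a·x^(n-1)
Term by term: 5·x^4 - 3·x^2

Answer: 5x^4 - 3x^2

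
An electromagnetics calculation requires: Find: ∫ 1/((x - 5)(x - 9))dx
Partial fractions: 1/((x-5)(x-9))=A/(x-5) + B/(x-9)
A=-1/4, B=1/4
∫ [-1/4· 1/(x-5) + 1/4· 1/(x-9)] dx
=(1/4)[ln|x-9| - ln|x-5|] + C

Answer: (1/4)·ln|(x-9)/(x-5)| + C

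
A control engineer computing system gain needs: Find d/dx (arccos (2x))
d/dx[arccos(u)] = -u'/√(1-u²), u = 2x, u' = 2

Answer: -2/√(1-4x²)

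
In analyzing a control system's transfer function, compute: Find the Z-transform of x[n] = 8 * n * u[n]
Z{n*u[n]}=z/(z-1)^2
By linearity: Z{8*n*u[n]}=8z/(z-1)^2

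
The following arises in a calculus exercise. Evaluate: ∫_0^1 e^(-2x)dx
Antiderivative: (1/(-2))e^(-2x)
Evaluate: (1/(-2))(e^-2 - 1)

Answer: (e^-2 - 1)/(-2)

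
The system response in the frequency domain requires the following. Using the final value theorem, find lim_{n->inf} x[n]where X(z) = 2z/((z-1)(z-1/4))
Final value theorem: lim x[n] = lim_{z->1} (z-1)*X(z)
(z-1)*X(z) = 2z/(z-1/4)
As z->1: 2/(1-1/4) = 2/(3/4) = 8/3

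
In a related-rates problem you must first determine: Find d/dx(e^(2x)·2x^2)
Product rule: (fg)'=f'g+fg'
f=e^(2x), f'=2·e^(2x)
g=2x^2, g'=4x

Answer: 4·e^(2x)·x^2+4·e^(2x)·x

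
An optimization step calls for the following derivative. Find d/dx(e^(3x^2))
Chain rule: d/dx[e^u]=e^u · u' where u=3x^2
u'=6x

Answer: 6x·e^(3x^2)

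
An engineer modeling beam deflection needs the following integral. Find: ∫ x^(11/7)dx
Power rule: ∫ x^(11/7) dx=x^(18/7)/(18/7) + C

Answer: (7/18)·x^(18/7) + C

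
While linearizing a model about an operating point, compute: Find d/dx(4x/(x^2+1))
Quotient rule: (f/g)' = (f'g - fg')/g²
f = 4x, f' = 4
g = x^2+1, g' = 2x

Answer: (4·(x^2+1)-8x^2)/(x^2+1)²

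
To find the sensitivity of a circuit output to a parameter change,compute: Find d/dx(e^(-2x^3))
Chain rule: d/dx[e^u] = e^u · u' where u = -2x^3
u' = -6x^2

Answer: -6x^2·e^(-2x^3)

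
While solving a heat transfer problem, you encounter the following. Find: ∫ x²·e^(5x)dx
Integration by parts twice:
First: u=x², dv=e^(5x) dx => x²e^(5x)/5 - (2/5)∫ xe^(5x) dx
Second (∫ xe^(5x) dx): xe^(5x)/5 - e^(5x)/25
Combining: e^(5x)(x²/5-2x/25+2/125)+C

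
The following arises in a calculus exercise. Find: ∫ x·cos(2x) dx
By parts: u = x, dv = cos(2x) dx
du = dx, v = sin(2x)/2
= x·sin(2x)/2+cos(2x)/2²+C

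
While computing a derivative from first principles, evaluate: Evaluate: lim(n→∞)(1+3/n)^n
This is the definition of e^3: lim(1+3/n)^n = e^3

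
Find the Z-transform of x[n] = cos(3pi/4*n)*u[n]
Z{cos(w0*n)*u[n]} = z(z - cos(w0))/(z^2-2z*cos(w0)+1)
With w0 = 3pi/4: X(z) = z(z - cos(3pi/4))/(z^2-2z*cos(3pi/4)+1)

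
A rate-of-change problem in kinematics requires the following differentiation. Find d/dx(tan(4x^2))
Chain rule: d/dx[tan(u)]=sec²(u)·u' where u=4x^2
u'=8x

Answer: 8x·sec²(4x^2)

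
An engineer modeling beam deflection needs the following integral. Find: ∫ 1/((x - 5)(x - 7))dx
Partial fractions: 1/((x-5)(x-7))=A/(x-5) + B/(x-7)
A=-1/2, B=1/2
∫ [-1/2· 1/(x-5) + 1/2· 1/(x-7)] dx
=(1/2)[ln|x-7| - ln|x-5|] + C

Answer: (1/2)·ln|(x-7)/(x-5)| + C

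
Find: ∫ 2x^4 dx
Using power rule: ∫ 2x^4 dx=2/5 x^5 + C=(2/5)x^5 + C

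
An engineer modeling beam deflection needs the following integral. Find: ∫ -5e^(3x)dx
Since d/dx[e^(3x)]=3e^(3x), we get -5/3 e^(3x)+C

Answer: (-5/3)e^(3x)+C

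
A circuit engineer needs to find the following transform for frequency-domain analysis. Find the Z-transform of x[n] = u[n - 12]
Using the time-shift property: Z{u[n-12]}=z^(-12) * z/(z-1)
=z^(-11)/(z-1)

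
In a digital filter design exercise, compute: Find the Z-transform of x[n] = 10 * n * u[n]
Z{n*u[n]} = z/(z-1)^2
By linearity: Z{10*n*u[n]} = 10z/(z-1)^2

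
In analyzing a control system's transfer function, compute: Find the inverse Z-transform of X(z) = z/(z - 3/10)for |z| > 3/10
Standard pair: z/(z-a) <-> a^n * u[n] for causal signals
With a=3/10: x[n]=(3/10)^n * u[n]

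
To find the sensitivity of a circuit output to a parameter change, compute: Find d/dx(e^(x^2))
Chain rule: d/dx[e^u]=e^u · u' where u=x^2
u'=2x

Answer: 2x·e^(x^2)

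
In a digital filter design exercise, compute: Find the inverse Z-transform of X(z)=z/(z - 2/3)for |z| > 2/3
Standard pair: z/(z-a) <-> a^n*u[n] for causal signals
With a=2/3: x[n]=(2/3)^n*u[n]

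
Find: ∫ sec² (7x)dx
Since d/dx[tan(7x)]=7sec²(7x), integral=tan(7x)/7 + C

Answer: (1/7)tan(7x) + C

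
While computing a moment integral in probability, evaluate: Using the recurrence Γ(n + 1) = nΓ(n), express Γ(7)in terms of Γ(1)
Γ(7)=6Γ(6)=6·5Γ(5)=...=6!·Γ(1)=720·Γ(1)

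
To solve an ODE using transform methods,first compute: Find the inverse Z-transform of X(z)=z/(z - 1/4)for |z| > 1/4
Standard pair: z/(z-a) <-> a^n * u[n] for causal signals
With a = 1/4: x[n] = (1/4)^n * u[n]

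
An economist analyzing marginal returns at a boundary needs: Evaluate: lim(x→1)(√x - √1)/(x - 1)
Multiply by conjugate (√x+√1)/(√x+√1):
=(x - 1)/((x - 1)(√x+√1))=1/(√x+√1)
As x → 1: 1/(2√1)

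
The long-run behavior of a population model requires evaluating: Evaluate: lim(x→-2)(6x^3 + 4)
Polynomial is continuous, so substitute x = -2:
6·(-2)^3 + 4 = -44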